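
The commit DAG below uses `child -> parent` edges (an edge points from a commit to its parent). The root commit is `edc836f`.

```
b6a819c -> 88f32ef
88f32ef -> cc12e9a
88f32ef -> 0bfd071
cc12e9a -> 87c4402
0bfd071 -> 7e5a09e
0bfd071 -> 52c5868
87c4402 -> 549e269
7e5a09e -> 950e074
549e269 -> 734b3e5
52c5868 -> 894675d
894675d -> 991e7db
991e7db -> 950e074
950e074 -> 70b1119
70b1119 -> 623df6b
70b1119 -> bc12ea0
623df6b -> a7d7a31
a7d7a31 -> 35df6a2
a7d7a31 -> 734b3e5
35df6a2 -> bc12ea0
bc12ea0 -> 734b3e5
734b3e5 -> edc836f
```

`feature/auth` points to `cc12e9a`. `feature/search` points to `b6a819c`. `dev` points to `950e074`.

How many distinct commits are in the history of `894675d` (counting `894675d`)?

Walking parent pointers from 894675d: reachable set = {35df6a2, 623df6b, 70b1119, 734b3e5, 894675d, 950e074, 991e7db, a7d7a31, bc12ea0, edc836f}.
That is 10 commits.

10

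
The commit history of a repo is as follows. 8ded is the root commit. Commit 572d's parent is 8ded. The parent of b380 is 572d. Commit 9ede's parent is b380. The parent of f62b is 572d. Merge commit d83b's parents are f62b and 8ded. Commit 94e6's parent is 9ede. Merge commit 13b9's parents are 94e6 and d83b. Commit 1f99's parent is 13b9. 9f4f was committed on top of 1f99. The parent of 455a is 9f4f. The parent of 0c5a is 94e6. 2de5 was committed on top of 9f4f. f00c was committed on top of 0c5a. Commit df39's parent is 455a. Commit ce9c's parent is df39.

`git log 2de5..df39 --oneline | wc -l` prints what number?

2

Reachable from df39: {13b9, 1f99, 455a, 572d, 8ded, 94e6, 9ede, 9f4f, b380, d83b, df39, f62b}.
Reachable from 2de5: {13b9, 1f99, 2de5, 572d, 8ded, 94e6, 9ede, 9f4f, b380, d83b, f62b}.
In df39's history but not 2de5's: {455a, df39} — 2 commits.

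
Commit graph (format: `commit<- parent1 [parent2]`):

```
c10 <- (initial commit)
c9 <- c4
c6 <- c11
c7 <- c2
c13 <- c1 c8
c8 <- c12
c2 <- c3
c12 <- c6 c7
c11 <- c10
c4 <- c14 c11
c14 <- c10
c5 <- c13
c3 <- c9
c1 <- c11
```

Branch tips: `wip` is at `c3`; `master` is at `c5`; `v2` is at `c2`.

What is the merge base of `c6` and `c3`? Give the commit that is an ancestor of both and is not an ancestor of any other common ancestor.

Ancestors of c6: {c10, c11, c6}.
Ancestors of c3: {c10, c11, c14, c3, c4, c9}.
Common ancestors: {c10, c11}.
Among these, c11 is not an ancestor of any other common ancestor — it is the merge base.

c11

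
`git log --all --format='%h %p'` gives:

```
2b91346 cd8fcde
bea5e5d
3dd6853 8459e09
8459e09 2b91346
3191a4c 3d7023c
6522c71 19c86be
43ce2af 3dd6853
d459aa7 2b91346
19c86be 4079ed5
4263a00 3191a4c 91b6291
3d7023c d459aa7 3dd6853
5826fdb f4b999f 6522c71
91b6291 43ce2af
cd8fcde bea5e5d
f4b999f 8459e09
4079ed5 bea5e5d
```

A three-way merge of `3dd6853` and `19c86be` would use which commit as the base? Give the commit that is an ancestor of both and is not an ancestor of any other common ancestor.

bea5e5d

Ancestors of 3dd6853: {2b91346, 3dd6853, 8459e09, bea5e5d, cd8fcde}.
Ancestors of 19c86be: {19c86be, 4079ed5, bea5e5d}.
Common ancestors: {bea5e5d}.
The only common ancestor is bea5e5d, so it is the merge base.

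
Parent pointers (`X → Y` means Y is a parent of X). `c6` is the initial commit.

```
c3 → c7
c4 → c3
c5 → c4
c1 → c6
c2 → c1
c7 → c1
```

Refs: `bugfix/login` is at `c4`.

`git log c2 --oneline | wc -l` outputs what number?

Walking parent pointers from c2: reachable set = {c1, c2, c6}.
That is 3 commits.

3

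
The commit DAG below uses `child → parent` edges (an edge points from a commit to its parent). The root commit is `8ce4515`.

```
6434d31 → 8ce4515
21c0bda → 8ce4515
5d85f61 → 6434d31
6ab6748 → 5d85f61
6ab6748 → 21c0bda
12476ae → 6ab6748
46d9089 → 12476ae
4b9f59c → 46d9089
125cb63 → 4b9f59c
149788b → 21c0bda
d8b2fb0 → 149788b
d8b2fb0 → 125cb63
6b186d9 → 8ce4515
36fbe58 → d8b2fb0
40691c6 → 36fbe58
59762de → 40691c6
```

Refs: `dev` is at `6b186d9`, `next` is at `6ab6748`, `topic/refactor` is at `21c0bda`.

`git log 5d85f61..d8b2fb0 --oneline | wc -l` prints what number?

Reachable from d8b2fb0: {12476ae, 125cb63, 149788b, 21c0bda, 46d9089, 4b9f59c, 5d85f61, 6434d31, 6ab6748, 8ce4515, d8b2fb0}.
Reachable from 5d85f61: {5d85f61, 6434d31, 8ce4515}.
In d8b2fb0's history but not 5d85f61's: {12476ae, 125cb63, 149788b, 21c0bda, 46d9089, 4b9f59c, 6ab6748, d8b2fb0} — 8 commits.

8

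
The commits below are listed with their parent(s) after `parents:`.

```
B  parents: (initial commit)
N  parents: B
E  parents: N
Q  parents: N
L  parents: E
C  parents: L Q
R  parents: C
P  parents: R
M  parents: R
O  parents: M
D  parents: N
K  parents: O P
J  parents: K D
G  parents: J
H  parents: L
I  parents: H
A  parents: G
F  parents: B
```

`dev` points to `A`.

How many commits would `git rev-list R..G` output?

Reachable from G: {B, C, D, E, G, J, K, L, M, N, O, P, Q, R}.
Reachable from R: {B, C, E, L, N, Q, R}.
In G's history but not R's: {D, G, J, K, M, O, P} — 7 commits.

7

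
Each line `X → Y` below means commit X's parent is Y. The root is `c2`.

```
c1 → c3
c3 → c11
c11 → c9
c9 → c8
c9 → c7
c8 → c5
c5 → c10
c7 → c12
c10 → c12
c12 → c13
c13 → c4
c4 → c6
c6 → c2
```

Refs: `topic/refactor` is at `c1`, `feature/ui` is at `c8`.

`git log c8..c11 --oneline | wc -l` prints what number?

3

Reachable from c11: {c10, c11, c12, c13, c2, c4, c5, c6, c7, c8, c9}.
Reachable from c8: {c10, c12, c13, c2, c4, c5, c6, c8}.
In c11's history but not c8's: {c11, c7, c9} — 3 commits.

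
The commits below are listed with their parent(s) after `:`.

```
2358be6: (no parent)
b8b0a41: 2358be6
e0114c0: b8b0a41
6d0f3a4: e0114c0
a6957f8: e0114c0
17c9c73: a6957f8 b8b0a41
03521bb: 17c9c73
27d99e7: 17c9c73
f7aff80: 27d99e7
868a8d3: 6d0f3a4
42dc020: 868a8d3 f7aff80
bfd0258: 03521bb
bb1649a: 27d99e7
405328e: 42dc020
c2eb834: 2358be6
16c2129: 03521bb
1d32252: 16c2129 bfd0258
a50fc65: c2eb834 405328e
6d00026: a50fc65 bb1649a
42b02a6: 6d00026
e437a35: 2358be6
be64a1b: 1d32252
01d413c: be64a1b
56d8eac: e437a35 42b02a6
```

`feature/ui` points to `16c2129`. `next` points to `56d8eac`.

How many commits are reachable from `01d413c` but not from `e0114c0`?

8

Reachable from 01d413c: {01d413c, 03521bb, 16c2129, 17c9c73, 1d32252, 2358be6, a6957f8, b8b0a41, be64a1b, bfd0258, e0114c0}.
Reachable from e0114c0: {2358be6, b8b0a41, e0114c0}.
In 01d413c's history but not e0114c0's: {01d413c, 03521bb, 16c2129, 17c9c73, 1d32252, a6957f8, be64a1b, bfd0258} — 8 commits.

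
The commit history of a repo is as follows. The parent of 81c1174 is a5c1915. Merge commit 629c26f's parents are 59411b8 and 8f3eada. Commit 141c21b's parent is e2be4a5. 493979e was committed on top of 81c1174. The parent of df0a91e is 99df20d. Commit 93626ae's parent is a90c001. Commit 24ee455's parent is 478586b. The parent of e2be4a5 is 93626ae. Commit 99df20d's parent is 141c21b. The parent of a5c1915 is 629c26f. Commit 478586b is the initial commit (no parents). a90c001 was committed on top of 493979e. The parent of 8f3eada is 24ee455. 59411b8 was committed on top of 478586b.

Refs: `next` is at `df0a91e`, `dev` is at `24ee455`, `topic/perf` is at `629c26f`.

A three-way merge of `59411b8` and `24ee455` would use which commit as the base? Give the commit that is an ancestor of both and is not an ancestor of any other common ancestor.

478586b

Ancestors of 59411b8: {478586b, 59411b8}.
Ancestors of 24ee455: {24ee455, 478586b}.
Common ancestors: {478586b}.
The only common ancestor is 478586b, so it is the merge base.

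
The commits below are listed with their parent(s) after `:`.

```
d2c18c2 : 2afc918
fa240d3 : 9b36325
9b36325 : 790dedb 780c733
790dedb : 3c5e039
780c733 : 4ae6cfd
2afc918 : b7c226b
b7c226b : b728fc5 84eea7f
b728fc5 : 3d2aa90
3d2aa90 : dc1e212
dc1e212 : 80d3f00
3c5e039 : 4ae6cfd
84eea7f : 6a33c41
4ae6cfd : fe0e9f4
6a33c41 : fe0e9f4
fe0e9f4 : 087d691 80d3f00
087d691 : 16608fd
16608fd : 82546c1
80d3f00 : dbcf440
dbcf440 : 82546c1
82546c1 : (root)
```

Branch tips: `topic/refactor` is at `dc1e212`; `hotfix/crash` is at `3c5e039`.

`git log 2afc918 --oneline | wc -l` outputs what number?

13

Walking parent pointers from 2afc918: reachable set = {087d691, 16608fd, 2afc918, 3d2aa90, 6a33c41, 80d3f00, 82546c1, 84eea7f, b728fc5, b7c226b, dbcf440, dc1e212, fe0e9f4}.
That is 13 commits.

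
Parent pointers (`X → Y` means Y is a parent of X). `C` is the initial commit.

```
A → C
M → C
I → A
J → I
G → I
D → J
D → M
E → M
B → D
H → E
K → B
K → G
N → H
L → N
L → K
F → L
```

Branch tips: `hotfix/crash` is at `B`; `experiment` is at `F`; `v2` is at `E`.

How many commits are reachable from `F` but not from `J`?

Reachable from F: {A, B, C, D, E, F, G, H, I, J, K, L, M, N}.
Reachable from J: {A, C, I, J}.
In F's history but not J's: {B, D, E, F, G, H, K, L, M, N} — 10 commits.

10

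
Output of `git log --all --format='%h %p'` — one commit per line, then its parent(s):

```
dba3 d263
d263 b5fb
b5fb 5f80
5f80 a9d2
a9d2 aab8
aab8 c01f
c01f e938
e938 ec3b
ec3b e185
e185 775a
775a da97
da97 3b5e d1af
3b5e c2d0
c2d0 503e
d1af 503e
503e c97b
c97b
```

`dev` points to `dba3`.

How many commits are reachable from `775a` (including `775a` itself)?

Walking parent pointers from 775a: reachable set = {3b5e, 503e, 775a, c2d0, c97b, d1af, da97}.
That is 7 commits.

7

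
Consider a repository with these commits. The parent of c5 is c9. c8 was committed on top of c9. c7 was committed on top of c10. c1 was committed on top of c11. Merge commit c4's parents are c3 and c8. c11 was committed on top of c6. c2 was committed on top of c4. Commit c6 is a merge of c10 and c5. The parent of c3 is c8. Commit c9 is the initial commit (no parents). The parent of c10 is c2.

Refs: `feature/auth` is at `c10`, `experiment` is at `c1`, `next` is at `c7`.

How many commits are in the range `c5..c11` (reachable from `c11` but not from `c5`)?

Reachable from c11: {c10, c11, c2, c3, c4, c5, c6, c8, c9}.
Reachable from c5: {c5, c9}.
In c11's history but not c5's: {c10, c11, c2, c3, c4, c6, c8} — 7 commits.

7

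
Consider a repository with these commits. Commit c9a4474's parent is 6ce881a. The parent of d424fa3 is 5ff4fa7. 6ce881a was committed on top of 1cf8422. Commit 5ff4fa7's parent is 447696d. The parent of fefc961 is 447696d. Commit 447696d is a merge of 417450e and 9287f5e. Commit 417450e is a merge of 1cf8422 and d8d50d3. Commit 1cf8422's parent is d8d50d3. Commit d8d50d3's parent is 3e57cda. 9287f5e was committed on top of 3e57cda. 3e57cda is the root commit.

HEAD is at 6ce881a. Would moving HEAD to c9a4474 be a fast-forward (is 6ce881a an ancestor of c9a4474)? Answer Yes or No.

A fast-forward from 6ce881a to c9a4474 is possible iff 6ce881a is an ancestor of c9a4474.
Ancestors of c9a4474: {1cf8422, 3e57cda, 6ce881a, c9a4474, d8d50d3}.
6ce881a is among them, so fast-forward is possible.

Yes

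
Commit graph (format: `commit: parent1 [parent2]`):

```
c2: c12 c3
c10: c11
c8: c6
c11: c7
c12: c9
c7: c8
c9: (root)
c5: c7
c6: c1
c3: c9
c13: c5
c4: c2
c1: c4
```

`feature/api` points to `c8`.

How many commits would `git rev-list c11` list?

Walking parent pointers from c11: reachable set = {c1, c11, c12, c2, c3, c4, c6, c7, c8, c9}.
That is 10 commits.

10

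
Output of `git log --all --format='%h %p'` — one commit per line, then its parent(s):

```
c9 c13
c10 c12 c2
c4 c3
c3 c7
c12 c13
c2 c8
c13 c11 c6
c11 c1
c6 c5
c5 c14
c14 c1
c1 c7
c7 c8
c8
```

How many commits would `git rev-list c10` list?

Walking parent pointers from c10: reachable set = {c1, c10, c11, c12, c13, c14, c2, c5, c6, c7, c8}.
That is 11 commits.

11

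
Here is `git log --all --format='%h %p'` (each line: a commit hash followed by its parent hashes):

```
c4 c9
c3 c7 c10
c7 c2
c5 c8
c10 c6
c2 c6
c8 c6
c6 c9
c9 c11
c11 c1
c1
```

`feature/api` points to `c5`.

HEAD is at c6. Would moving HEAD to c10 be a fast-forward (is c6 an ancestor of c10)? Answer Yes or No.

Yes

A fast-forward from c6 to c10 is possible iff c6 is an ancestor of c10.
Ancestors of c10: {c1, c10, c11, c6, c9}.
c6 is among them, so fast-forward is possible.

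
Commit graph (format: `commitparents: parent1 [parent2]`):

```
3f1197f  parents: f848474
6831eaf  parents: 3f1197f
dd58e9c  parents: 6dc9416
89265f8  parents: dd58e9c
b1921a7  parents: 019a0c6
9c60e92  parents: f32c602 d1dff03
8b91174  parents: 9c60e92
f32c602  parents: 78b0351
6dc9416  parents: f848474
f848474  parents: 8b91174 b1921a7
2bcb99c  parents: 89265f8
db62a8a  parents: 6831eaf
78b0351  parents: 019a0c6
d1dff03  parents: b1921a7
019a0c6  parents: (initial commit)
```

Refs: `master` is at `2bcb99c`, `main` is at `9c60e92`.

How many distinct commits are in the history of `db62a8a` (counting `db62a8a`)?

Walking parent pointers from db62a8a: reachable set = {019a0c6, 3f1197f, 6831eaf, 78b0351, 8b91174, 9c60e92, b1921a7, d1dff03, db62a8a, f32c602, f848474}.
That is 11 commits.

11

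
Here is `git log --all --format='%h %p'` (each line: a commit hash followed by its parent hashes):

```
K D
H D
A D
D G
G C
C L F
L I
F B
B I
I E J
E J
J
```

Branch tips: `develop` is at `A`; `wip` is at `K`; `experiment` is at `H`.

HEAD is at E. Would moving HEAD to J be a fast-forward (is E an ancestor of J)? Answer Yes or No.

No

A fast-forward from E to J is possible iff E is an ancestor of J.
Ancestors of J: {J}.
E is not among them, so fast-forward is not possible.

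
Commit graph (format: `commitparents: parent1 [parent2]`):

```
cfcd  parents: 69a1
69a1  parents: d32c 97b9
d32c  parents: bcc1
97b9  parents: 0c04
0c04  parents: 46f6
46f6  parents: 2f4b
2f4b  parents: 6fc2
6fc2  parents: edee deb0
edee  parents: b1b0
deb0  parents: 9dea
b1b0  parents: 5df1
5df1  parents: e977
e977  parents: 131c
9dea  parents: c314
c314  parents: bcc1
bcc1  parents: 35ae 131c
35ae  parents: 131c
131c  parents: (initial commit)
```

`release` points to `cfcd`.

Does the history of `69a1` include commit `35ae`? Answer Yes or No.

Yes

Ancestors of 69a1 (commits reachable by following parents): {0c04, 131c, 2f4b, 35ae, 46f6, 5df1, 69a1, 6fc2, 97b9, 9dea, b1b0, bcc1, c314, d32c, deb0, e977, edee}.
35ae is in that set, so it is an ancestor of 69a1.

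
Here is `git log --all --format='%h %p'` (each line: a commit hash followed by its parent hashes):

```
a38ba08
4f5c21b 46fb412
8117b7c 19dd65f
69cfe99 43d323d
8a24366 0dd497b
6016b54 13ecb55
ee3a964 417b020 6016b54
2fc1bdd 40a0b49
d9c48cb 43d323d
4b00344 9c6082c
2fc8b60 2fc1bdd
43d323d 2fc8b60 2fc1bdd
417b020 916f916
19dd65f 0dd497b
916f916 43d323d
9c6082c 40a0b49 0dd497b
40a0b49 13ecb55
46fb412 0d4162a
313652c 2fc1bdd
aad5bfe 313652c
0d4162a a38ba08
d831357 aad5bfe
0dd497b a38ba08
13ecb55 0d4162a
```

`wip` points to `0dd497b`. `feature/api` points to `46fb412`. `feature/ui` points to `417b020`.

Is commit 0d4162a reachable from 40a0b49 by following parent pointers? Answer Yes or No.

Ancestors of 40a0b49 (commits reachable by following parents): {0d4162a, 13ecb55, 40a0b49, a38ba08}.
0d4162a is in that set, so it is an ancestor of 40a0b49.

Yes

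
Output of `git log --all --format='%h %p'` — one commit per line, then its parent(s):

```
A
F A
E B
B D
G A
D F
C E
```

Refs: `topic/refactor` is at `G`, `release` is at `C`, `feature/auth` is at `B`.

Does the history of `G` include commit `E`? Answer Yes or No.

Ancestors of G: {A, G}.
E is not in that set, so it is not an ancestor of G.

No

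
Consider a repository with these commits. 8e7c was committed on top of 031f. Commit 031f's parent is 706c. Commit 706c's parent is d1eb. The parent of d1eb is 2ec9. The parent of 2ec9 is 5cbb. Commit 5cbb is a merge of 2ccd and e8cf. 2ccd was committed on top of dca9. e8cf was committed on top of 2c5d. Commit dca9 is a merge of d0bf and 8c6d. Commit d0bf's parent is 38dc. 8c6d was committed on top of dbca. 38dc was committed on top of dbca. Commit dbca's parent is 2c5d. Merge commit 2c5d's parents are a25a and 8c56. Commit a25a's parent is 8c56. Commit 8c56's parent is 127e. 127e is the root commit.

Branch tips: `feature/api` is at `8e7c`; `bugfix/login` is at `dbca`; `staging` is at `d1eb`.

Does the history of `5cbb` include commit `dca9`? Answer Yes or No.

Yes

Ancestors of 5cbb (commits reachable by following parents): {127e, 2c5d, 2ccd, 38dc, 5cbb, 8c56, 8c6d, a25a, d0bf, dbca, dca9, e8cf}.
dca9 is in that set, so it is an ancestor of 5cbb.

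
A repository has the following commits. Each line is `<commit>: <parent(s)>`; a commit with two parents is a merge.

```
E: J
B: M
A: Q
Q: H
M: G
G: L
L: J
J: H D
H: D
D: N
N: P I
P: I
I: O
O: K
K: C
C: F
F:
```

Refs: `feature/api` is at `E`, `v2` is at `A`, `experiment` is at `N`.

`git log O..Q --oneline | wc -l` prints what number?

6

Reachable from Q: {C, D, F, H, I, K, N, O, P, Q}.
Reachable from O: {C, F, K, O}.
In Q's history but not O's: {D, H, I, N, P, Q} — 6 commits.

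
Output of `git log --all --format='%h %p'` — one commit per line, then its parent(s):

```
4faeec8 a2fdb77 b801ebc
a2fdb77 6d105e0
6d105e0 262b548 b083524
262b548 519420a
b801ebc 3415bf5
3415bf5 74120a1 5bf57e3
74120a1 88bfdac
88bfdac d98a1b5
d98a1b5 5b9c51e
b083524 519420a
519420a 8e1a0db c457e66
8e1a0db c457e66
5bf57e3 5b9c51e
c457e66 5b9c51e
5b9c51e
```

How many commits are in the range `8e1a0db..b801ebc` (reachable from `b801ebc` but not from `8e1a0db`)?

6

Reachable from b801ebc: {3415bf5, 5b9c51e, 5bf57e3, 74120a1, 88bfdac, b801ebc, d98a1b5}.
Reachable from 8e1a0db: {5b9c51e, 8e1a0db, c457e66}.
In b801ebc's history but not 8e1a0db's: {3415bf5, 5bf57e3, 74120a1, 88bfdac, b801ebc, d98a1b5} — 6 commits.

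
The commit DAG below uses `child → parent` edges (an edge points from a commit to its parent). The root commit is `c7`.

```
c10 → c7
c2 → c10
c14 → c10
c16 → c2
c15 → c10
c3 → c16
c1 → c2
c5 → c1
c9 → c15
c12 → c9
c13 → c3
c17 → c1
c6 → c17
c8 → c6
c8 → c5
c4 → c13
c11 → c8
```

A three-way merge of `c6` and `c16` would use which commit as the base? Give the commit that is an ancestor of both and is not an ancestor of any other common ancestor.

Ancestors of c6: {c1, c10, c17, c2, c6, c7}.
Ancestors of c16: {c10, c16, c2, c7}.
Common ancestors: {c10, c2, c7}.
Among these, c2 is not an ancestor of any other common ancestor — it is the merge base.

c2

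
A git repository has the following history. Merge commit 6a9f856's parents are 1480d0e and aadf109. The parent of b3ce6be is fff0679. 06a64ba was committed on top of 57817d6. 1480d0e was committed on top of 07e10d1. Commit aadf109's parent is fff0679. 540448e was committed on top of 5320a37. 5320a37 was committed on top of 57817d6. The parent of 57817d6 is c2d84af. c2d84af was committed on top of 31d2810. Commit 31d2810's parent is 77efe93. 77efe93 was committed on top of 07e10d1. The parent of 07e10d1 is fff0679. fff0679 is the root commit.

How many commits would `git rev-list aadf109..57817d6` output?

Reachable from 57817d6: {07e10d1, 31d2810, 57817d6, 77efe93, c2d84af, fff0679}.
Reachable from aadf109: {aadf109, fff0679}.
In 57817d6's history but not aadf109's: {07e10d1, 31d2810, 57817d6, 77efe93, c2d84af} — 5 commits.

5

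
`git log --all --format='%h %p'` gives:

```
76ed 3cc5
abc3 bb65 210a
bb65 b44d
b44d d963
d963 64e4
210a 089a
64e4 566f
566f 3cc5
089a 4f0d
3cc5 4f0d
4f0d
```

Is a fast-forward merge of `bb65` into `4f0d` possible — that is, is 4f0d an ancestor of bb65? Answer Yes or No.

A fast-forward from 4f0d to bb65 is possible iff 4f0d is an ancestor of bb65.
Ancestors of bb65: {3cc5, 4f0d, 566f, 64e4, b44d, bb65, d963}.
4f0d is among them, so fast-forward is possible.

Yes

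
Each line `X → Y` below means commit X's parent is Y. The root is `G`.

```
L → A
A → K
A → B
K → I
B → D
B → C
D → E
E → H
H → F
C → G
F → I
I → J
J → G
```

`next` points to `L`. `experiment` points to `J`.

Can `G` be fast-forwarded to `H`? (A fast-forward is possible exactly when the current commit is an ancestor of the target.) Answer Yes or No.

A fast-forward from G to H is possible iff G is an ancestor of H.
Ancestors of H: {F, G, H, I, J}.
G is among them, so fast-forward is possible.

Yes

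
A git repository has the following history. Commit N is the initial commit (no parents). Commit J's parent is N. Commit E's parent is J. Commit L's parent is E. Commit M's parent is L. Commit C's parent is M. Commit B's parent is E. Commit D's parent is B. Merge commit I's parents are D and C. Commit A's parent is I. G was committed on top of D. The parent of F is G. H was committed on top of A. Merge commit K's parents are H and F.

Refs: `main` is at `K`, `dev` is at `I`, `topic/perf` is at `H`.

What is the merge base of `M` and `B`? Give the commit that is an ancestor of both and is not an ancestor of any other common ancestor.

Ancestors of M: {E, J, L, M, N}.
Ancestors of B: {B, E, J, N}.
Common ancestors: {E, J, N}.
Among these, E is not an ancestor of any other common ancestor — it is the merge base.

E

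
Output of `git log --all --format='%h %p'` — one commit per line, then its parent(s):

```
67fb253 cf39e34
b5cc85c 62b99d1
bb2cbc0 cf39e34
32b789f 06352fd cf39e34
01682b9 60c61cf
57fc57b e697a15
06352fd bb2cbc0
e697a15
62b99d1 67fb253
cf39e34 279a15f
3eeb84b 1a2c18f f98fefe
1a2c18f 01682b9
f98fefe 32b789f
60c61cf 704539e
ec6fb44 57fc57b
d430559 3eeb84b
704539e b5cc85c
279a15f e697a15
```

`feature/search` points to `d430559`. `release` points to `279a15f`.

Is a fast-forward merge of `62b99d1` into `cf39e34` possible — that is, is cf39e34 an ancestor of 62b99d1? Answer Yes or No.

Yes

A fast-forward from cf39e34 to 62b99d1 is possible iff cf39e34 is an ancestor of 62b99d1.
Ancestors of 62b99d1: {279a15f, 62b99d1, 67fb253, cf39e34, e697a15}.
cf39e34 is among them, so fast-forward is possible.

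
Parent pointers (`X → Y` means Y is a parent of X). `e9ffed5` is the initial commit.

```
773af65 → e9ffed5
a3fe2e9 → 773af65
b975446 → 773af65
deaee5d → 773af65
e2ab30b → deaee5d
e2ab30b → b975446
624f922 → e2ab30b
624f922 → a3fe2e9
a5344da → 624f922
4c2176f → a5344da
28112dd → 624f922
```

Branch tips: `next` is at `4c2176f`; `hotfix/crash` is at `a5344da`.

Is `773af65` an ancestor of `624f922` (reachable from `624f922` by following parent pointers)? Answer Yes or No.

Ancestors of 624f922 (commits reachable by following parents): {624f922, 773af65, a3fe2e9, b975446, deaee5d, e2ab30b, e9ffed5}.
773af65 is in that set, so it is an ancestor of 624f922.

Yes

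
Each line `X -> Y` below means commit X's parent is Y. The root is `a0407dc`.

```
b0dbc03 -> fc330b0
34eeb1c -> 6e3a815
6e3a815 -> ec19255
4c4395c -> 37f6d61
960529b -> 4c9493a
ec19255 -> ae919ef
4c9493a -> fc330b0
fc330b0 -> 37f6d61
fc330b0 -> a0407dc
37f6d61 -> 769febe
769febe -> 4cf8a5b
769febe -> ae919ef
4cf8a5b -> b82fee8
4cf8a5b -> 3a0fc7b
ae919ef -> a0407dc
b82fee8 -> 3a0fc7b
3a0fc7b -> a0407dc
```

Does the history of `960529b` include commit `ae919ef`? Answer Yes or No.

Yes

Ancestors of 960529b (commits reachable by following parents): {37f6d61, 3a0fc7b, 4c9493a, 4cf8a5b, 769febe, 960529b, a0407dc, ae919ef, b82fee8, fc330b0}.
ae919ef is in that set, so it is an ancestor of 960529b.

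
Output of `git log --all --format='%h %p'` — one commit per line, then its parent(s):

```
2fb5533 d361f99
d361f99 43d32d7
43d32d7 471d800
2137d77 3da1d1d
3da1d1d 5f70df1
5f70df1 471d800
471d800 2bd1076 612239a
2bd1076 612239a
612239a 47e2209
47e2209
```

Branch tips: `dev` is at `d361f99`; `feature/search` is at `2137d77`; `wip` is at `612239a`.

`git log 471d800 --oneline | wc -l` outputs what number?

Walking parent pointers from 471d800: reachable set = {2bd1076, 471d800, 47e2209, 612239a}.
That is 4 commits.

4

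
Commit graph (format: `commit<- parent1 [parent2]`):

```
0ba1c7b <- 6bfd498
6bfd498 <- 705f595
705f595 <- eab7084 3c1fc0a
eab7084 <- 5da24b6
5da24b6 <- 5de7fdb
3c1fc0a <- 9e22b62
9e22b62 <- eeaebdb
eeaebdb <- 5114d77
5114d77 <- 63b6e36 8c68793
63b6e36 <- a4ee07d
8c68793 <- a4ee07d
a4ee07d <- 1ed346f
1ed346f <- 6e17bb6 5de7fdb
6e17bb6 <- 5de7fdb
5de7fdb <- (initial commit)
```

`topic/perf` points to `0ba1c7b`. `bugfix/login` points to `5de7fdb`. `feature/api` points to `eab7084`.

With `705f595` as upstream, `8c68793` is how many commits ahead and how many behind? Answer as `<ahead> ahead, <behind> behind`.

0 ahead, 8 behind

Reachable from 8c68793: {1ed346f, 5de7fdb, 6e17bb6, 8c68793, a4ee07d}.
Reachable from 705f595: {1ed346f, 3c1fc0a, 5114d77, 5da24b6, 5de7fdb, 63b6e36, 6e17bb6, 705f595, 8c68793, 9e22b62, a4ee07d, eab7084, eeaebdb}.
Only in 8c68793's history (ahead): {} — 0.
Only in 705f595's history (behind): {3c1fc0a, 5114d77, 5da24b6, 63b6e36, 705f595, 9e22b62, eab7084, eeaebdb} — 8.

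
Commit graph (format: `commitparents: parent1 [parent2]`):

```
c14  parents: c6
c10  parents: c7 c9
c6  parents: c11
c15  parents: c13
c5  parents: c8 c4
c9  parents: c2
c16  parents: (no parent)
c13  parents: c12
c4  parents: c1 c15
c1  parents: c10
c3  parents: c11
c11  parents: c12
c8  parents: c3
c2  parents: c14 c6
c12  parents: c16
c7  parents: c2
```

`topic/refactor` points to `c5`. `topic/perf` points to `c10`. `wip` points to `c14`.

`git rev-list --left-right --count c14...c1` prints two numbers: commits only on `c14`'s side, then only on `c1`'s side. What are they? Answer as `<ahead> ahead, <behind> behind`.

Reachable from c14: {c11, c12, c14, c16, c6}.
Reachable from c1: {c1, c10, c11, c12, c14, c16, c2, c6, c7, c9}.
Only in c14's history (ahead): {} — 0.
Only in c1's history (behind): {c1, c10, c2, c7, c9} — 5.

0 ahead, 5 behind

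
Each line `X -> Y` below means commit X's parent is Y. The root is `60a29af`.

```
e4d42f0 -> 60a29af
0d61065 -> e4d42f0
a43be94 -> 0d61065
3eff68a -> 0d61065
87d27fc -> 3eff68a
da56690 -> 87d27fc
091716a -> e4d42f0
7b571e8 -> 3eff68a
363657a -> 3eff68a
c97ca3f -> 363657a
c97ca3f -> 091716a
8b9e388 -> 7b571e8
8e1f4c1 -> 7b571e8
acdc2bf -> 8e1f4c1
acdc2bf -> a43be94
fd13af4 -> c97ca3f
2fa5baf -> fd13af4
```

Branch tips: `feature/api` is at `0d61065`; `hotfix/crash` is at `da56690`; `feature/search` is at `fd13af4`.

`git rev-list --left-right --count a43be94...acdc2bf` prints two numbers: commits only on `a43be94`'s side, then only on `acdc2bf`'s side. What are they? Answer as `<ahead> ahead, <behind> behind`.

0 ahead, 4 behind

Reachable from a43be94: {0d61065, 60a29af, a43be94, e4d42f0}.
Reachable from acdc2bf: {0d61065, 3eff68a, 60a29af, 7b571e8, 8e1f4c1, a43be94, acdc2bf, e4d42f0}.
Only in a43be94's history (ahead): {} — 0.
Only in acdc2bf's history (behind): {3eff68a, 7b571e8, 8e1f4c1, acdc2bf} — 4.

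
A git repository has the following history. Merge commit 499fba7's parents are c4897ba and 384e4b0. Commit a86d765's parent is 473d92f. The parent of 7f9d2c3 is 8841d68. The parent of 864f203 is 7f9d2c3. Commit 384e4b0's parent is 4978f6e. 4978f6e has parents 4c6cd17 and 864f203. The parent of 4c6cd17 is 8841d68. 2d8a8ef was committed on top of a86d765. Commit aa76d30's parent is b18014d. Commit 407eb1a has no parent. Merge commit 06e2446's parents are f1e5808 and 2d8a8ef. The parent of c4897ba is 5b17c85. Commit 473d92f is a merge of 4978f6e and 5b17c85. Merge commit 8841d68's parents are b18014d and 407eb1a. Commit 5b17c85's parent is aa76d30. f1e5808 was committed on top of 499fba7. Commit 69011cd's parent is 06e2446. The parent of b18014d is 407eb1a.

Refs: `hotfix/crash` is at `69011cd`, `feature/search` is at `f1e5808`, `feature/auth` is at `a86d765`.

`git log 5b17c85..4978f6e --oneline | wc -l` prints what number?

Reachable from 4978f6e: {407eb1a, 4978f6e, 4c6cd17, 7f9d2c3, 864f203, 8841d68, b18014d}.
Reachable from 5b17c85: {407eb1a, 5b17c85, aa76d30, b18014d}.
In 4978f6e's history but not 5b17c85's: {4978f6e, 4c6cd17, 7f9d2c3, 864f203, 8841d68} — 5 commits.

5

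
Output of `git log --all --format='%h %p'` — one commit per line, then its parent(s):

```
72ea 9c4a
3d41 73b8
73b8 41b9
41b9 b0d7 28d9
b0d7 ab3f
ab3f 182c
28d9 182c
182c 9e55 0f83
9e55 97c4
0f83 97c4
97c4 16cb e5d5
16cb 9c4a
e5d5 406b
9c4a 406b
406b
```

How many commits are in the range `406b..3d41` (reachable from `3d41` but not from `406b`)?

Reachable from 3d41: {0f83, 16cb, 182c, 28d9, 3d41, 406b, 41b9, 73b8, 97c4, 9c4a, 9e55, ab3f, b0d7, e5d5}.
Reachable from 406b: {406b}.
In 3d41's history but not 406b's: {0f83, 16cb, 182c, 28d9, 3d41, 41b9, 73b8, 97c4, 9c4a, 9e55, ab3f, b0d7, e5d5} — 13 commits.

13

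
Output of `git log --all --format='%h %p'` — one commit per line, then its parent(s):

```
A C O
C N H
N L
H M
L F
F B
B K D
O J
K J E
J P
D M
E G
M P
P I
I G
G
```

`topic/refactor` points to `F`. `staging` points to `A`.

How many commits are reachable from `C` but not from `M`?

10

Reachable from C: {B, C, D, E, F, G, H, I, J, K, L, M, N, P}.
Reachable from M: {G, I, M, P}.
In C's history but not M's: {B, C, D, E, F, H, J, K, L, N} — 10 commits.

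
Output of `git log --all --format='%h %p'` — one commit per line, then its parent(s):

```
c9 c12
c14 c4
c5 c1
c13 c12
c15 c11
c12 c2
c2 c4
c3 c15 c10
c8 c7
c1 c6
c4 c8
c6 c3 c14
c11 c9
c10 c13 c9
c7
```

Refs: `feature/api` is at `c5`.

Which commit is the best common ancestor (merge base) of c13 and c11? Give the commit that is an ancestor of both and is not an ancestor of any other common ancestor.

Ancestors of c13: {c12, c13, c2, c4, c7, c8}.
Ancestors of c11: {c11, c12, c2, c4, c7, c8, c9}.
Common ancestors: {c12, c2, c4, c7, c8}.
Among these, c12 is not an ancestor of any other common ancestor — it is the merge base.

c12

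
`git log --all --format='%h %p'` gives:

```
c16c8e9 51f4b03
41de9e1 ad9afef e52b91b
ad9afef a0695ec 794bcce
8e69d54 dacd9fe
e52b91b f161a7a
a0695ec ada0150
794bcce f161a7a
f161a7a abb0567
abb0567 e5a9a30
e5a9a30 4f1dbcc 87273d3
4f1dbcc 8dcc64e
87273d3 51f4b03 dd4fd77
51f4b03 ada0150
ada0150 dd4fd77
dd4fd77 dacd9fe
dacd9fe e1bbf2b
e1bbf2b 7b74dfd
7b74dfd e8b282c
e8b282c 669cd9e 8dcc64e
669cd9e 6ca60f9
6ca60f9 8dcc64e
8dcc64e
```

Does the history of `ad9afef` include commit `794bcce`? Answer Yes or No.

Yes

Ancestors of ad9afef (commits reachable by following parents): {4f1dbcc, 51f4b03, 669cd9e, 6ca60f9, 794bcce, 7b74dfd, 87273d3, 8dcc64e, a0695ec, abb0567, ad9afef, ada0150, dacd9fe, dd4fd77, e1bbf2b, e5a9a30, e8b282c, f161a7a}.
794bcce is in that set, so it is an ancestor of ad9afef.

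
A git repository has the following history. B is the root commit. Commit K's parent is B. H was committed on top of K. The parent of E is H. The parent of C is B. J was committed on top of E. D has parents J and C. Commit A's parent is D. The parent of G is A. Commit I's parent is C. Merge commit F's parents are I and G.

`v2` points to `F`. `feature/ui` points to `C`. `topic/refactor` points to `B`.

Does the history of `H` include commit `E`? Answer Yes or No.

No

Ancestors of H: {B, H, K}.
E is not in that set, so it is not an ancestor of H.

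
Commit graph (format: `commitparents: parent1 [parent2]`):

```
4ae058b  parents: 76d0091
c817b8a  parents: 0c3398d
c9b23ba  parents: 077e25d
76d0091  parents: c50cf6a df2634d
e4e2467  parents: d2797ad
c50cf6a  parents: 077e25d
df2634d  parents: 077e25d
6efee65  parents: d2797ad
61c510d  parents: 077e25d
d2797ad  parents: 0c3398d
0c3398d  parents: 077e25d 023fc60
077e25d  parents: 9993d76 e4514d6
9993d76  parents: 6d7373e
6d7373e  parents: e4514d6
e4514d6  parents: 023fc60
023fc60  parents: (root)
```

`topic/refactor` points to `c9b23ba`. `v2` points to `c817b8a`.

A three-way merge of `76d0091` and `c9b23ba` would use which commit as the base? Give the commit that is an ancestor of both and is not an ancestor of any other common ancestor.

077e25d

Ancestors of 76d0091: {023fc60, 077e25d, 6d7373e, 76d0091, 9993d76, c50cf6a, df2634d, e4514d6}.
Ancestors of c9b23ba: {023fc60, 077e25d, 6d7373e, 9993d76, c9b23ba, e4514d6}.
Common ancestors: {023fc60, 077e25d, 6d7373e, 9993d76, e4514d6}.
Among these, 077e25d is not an ancestor of any other common ancestor — it is the merge base.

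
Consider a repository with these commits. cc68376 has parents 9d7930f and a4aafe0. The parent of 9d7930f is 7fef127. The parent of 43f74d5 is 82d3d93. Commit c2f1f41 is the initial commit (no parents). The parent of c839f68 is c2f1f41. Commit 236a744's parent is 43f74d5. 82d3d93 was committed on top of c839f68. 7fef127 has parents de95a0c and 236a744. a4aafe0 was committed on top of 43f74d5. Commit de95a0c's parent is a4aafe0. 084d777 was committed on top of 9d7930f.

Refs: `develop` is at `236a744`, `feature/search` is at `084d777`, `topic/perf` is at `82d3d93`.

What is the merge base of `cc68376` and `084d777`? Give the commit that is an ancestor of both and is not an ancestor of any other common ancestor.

Ancestors of cc68376: {236a744, 43f74d5, 7fef127, 82d3d93, 9d7930f, a4aafe0, c2f1f41, c839f68, cc68376, de95a0c}.
Ancestors of 084d777: {084d777, 236a744, 43f74d5, 7fef127, 82d3d93, 9d7930f, a4aafe0, c2f1f41, c839f68, de95a0c}.
Common ancestors: {236a744, 43f74d5, 7fef127, 82d3d93, 9d7930f, a4aafe0, c2f1f41, c839f68, de95a0c}.
Among these, 9d7930f is not an ancestor of any other common ancestor — it is the merge base.

9d7930f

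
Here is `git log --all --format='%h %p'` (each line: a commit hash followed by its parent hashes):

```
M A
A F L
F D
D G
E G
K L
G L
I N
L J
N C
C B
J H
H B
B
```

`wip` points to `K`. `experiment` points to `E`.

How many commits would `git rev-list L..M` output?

Reachable from M: {A, B, D, F, G, H, J, L, M}.
Reachable from L: {B, H, J, L}.
In M's history but not L's: {A, D, F, G, M} — 5 commits.

5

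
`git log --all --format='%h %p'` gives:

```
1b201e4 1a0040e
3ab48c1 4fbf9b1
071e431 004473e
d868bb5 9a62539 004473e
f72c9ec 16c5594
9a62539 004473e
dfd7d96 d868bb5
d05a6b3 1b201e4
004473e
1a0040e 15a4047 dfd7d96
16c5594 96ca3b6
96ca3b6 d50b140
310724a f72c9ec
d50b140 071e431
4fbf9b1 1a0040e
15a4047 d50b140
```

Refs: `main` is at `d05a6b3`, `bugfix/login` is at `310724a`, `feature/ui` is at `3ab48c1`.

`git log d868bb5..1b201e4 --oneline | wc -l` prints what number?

Reachable from 1b201e4: {004473e, 071e431, 15a4047, 1a0040e, 1b201e4, 9a62539, d50b140, d868bb5, dfd7d96}.
Reachable from d868bb5: {004473e, 9a62539, d868bb5}.
In 1b201e4's history but not d868bb5's: {071e431, 15a4047, 1a0040e, 1b201e4, d50b140, dfd7d96} — 6 commits.

6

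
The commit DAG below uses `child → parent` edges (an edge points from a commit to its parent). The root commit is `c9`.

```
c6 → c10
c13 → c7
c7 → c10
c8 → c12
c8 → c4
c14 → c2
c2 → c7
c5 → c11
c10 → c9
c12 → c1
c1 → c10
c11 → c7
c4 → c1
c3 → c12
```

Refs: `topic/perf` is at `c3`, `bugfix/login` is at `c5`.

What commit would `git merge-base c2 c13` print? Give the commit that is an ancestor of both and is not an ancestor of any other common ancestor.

Ancestors of c2: {c10, c2, c7, c9}.
Ancestors of c13: {c10, c13, c7, c9}.
Common ancestors: {c10, c7, c9}.
Among these, c7 is not an ancestor of any other common ancestor — it is the merge base.

c7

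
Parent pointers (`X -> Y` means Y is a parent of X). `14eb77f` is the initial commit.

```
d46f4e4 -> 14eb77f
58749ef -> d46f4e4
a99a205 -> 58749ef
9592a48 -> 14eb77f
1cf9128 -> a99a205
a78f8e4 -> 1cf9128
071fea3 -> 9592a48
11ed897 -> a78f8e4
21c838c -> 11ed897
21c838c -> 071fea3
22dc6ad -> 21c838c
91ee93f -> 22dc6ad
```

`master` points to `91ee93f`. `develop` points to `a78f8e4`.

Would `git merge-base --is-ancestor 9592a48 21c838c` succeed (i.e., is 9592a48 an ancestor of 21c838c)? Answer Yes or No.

Ancestors of 21c838c (commits reachable by following parents): {071fea3, 11ed897, 14eb77f, 1cf9128, 21c838c, 58749ef, 9592a48, a78f8e4, a99a205, d46f4e4}.
9592a48 is in that set, so it is an ancestor of 21c838c.

Yes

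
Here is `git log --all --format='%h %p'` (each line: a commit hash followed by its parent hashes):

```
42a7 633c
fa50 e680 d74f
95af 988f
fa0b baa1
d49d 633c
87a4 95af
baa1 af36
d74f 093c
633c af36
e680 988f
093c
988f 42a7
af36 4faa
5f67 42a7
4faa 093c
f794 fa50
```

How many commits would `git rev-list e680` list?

Walking parent pointers from e680: reachable set = {093c, 42a7, 4faa, 633c, 988f, af36, e680}.
That is 7 commits.

7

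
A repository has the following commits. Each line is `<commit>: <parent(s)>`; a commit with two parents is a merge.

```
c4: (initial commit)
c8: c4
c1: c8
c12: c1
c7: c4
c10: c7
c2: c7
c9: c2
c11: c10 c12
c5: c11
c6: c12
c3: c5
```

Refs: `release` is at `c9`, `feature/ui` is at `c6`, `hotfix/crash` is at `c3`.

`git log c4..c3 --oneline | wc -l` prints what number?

Reachable from c3: {c1, c10, c11, c12, c3, c4, c5, c7, c8}.
Reachable from c4: {c4}.
In c3's history but not c4's: {c1, c10, c11, c12, c3, c5, c7, c8} — 8 commits.

8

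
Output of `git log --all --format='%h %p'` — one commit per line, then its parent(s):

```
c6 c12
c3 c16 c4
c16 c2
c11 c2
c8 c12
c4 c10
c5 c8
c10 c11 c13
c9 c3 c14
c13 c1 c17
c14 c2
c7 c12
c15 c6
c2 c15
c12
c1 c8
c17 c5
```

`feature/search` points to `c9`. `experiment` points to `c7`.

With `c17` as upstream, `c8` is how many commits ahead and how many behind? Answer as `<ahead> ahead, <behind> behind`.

Reachable from c8: {c12, c8}.
Reachable from c17: {c12, c17, c5, c8}.
Only in c8's history (ahead): {} — 0.
Only in c17's history (behind): {c17, c5} — 2.

0 ahead, 2 behind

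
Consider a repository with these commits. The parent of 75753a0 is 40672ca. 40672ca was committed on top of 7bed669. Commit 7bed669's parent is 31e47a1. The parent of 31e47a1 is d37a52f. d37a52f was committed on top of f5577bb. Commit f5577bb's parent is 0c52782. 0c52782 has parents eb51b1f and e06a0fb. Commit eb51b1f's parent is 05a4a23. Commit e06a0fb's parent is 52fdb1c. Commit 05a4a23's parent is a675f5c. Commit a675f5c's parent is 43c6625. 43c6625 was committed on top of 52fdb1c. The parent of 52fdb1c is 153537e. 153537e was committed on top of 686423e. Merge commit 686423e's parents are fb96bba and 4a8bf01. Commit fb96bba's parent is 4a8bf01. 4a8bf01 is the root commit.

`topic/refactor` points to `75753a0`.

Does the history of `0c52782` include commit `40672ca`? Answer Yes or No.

No

Ancestors of 0c52782: {05a4a23, 0c52782, 153537e, 43c6625, 4a8bf01, 52fdb1c, 686423e, a675f5c, e06a0fb, eb51b1f, fb96bba}.
40672ca is not in that set, so it is not an ancestor of 0c52782.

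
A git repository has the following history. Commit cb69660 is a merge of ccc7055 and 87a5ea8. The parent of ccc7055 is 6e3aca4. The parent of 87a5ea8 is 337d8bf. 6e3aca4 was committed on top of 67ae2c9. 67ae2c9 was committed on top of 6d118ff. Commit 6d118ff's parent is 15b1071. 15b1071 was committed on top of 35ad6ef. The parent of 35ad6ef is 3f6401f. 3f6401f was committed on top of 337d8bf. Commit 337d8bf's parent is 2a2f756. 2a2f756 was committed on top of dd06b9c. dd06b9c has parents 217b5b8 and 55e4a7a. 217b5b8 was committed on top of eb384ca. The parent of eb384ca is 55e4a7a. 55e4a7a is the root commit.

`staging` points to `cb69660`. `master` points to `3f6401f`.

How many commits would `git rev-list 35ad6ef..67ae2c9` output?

Reachable from 67ae2c9: {15b1071, 217b5b8, 2a2f756, 337d8bf, 35ad6ef, 3f6401f, 55e4a7a, 67ae2c9, 6d118ff, dd06b9c, eb384ca}.
Reachable from 35ad6ef: {217b5b8, 2a2f756, 337d8bf, 35ad6ef, 3f6401f, 55e4a7a, dd06b9c, eb384ca}.
In 67ae2c9's history but not 35ad6ef's: {15b1071, 67ae2c9, 6d118ff} — 3 commits.

3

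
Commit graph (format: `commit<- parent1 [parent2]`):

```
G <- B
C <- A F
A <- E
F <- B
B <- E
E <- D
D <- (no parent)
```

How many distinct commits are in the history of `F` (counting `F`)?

Walking parent pointers from F: reachable set = {B, D, E, F}.
That is 4 commits.

4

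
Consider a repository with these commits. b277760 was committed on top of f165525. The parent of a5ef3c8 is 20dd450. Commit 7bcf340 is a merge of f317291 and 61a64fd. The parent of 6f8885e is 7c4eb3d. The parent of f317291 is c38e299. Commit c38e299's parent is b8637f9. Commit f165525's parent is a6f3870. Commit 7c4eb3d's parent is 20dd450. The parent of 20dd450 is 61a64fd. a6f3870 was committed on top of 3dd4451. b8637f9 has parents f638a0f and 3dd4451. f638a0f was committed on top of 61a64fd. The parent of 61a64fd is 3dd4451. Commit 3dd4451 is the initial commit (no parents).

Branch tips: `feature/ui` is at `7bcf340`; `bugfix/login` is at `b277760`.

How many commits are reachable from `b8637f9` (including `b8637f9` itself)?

4

Walking parent pointers from b8637f9: reachable set = {3dd4451, 61a64fd, b8637f9, f638a0f}.
That is 4 commits.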